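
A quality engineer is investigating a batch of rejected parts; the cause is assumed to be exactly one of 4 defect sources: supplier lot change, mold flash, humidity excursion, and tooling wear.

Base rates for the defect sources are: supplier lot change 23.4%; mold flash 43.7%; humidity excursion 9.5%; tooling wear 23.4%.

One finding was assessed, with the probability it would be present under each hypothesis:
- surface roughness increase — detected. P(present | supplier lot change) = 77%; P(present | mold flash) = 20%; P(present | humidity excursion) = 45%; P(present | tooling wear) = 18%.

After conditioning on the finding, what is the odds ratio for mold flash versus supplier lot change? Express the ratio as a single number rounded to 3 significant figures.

The normalizing constant cancels in an odds ratio, so compute prior × likelihood for the two hypotheses only:
  mold flash: 0.437 × 0.20 = 0.0874
  supplier lot change: 0.234 × 0.77 = 0.18018
Posterior odds = 0.0874 / 0.18018 ≈ 0.485.

0.485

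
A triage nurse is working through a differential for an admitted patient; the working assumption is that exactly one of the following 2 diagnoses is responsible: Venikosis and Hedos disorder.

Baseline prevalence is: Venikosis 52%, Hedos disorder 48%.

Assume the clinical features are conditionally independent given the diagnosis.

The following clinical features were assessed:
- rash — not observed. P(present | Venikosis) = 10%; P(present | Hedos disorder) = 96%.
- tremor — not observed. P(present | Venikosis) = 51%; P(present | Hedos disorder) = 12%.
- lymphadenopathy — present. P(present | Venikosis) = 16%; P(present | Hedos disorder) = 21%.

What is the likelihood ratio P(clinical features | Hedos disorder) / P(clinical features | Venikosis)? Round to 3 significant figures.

0.105

Take the product of per-clinical feature likelihoods under each hypothesis (using 1 − P(present | H) for each absent clinical feature), then divide.
  Hedos disorder: (1 − 0.96) × (1 − 0.12) × 0.21 = 0.007392
  Venikosis: (1 − 0.10) × (1 − 0.51) × 0.16 = 0.07056
Bayes factor = 0.007392 / 0.07056 ≈ 0.105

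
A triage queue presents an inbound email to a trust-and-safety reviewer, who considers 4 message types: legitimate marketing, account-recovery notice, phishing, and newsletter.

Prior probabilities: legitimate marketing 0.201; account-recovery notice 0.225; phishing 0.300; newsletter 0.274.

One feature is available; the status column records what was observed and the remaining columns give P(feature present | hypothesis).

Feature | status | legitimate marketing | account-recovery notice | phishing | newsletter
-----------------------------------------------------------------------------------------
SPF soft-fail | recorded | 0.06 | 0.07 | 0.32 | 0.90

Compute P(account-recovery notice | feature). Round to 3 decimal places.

0.043

For each hypothesis, the unnormalized posterior weight is prior × likelihood:
  legitimate marketing: 0.201 × 0.06 = 0.01206
  account-recovery notice: 0.225 × 0.07 = 0.01575
  phishing: 0.300 × 0.32 = 0.096
  newsletter: 0.274 × 0.90 = 0.2466
Marginal likelihood of the evidence = 0.37041.
P(account-recovery notice | evidence) = 0.01575 / 0.37041 ≈ 0.043.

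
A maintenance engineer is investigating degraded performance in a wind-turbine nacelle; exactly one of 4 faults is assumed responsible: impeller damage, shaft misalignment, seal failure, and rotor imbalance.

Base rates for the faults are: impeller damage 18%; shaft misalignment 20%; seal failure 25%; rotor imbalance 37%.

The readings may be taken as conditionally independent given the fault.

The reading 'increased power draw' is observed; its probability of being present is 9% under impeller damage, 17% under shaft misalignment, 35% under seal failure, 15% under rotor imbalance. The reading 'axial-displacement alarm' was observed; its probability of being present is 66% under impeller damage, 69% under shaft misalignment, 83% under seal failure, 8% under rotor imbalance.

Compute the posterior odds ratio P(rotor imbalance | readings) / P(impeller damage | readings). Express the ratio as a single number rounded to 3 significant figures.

0.415

The normalizing constant cancels in an odds ratio, so compute prior × likelihood for the two hypotheses only:
  rotor imbalance: 0.37 × 0.15 × 0.08 = 0.00444
  impeller damage: 0.18 × 0.09 × 0.66 = 0.010692
Posterior odds = 0.00444 / 0.010692 ≈ 0.415.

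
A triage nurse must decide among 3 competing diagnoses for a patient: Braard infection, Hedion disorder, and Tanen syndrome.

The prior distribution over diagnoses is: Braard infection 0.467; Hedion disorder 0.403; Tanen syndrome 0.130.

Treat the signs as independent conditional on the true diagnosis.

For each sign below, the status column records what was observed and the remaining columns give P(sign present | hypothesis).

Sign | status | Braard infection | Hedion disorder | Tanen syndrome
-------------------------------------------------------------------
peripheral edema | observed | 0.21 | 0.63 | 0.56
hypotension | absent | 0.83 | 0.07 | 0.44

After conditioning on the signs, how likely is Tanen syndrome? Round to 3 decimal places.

By Bayes' rule with conditional independence, the unnormalized weight for each hypothesis is prior × ∏ likelihoods (using 1 − P(present | H) for each absent sign):
  Braard infection: 0.467 × 0.21 × (1 − 0.83) = 0.016672
  Hedion disorder: 0.403 × 0.63 × (1 − 0.07) = 0.23612
  Tanen syndrome: 0.130 × 0.56 × (1 − 0.44) = 0.040768
Normalizing constant Z = 0.016672 + 0.23612 + 0.040768 = 0.29356.
P(Tanen syndrome | evidence) = 0.040768 / 0.29356 ≈ 0.139.

0.139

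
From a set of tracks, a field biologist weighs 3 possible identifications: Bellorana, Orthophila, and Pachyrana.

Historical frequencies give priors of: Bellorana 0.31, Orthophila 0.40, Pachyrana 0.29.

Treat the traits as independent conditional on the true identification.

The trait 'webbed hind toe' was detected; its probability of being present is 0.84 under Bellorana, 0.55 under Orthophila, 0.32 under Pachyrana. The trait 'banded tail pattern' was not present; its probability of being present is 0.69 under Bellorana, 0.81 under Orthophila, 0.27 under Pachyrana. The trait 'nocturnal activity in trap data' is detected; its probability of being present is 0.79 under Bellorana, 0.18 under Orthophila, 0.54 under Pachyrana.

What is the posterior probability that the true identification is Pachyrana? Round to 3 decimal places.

For each hypothesis, the unnormalized posterior weight is prior × product of the trait likelihoods (using 1 − P(present | H) for each absent trait):
  Bellorana: 0.31 × 0.84 × (1 − 0.69) × 0.79 = 0.063772
  Orthophila: 0.40 × 0.55 × (1 − 0.81) × 0.18 = 0.007524
  Pachyrana: 0.29 × 0.32 × (1 − 0.27) × 0.54 = 0.036582
Marginal likelihood of the evidence = 0.10788.
P(Pachyrana | evidence) = 0.036582 / 0.10788 ≈ 0.339.

0.339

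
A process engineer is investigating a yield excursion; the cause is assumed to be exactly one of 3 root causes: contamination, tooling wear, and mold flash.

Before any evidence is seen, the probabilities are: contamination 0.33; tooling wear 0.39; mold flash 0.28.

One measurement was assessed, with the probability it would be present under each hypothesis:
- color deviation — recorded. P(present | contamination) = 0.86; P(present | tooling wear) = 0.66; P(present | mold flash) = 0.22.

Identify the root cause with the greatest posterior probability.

contamination

By Bayes' rule, the unnormalized weight for each hypothesis is prior × likelihood:
  contamination: 0.33 × 0.86 = 0.2838
  tooling wear: 0.39 × 0.66 = 0.2574
  mold flash: 0.28 × 0.22 = 0.0616
Normalizing constant Z = 0.2838 + 0.2574 + 0.0616 = 0.6028.
P(contamination | evidence) ≈ 0.2838 / 0.6028 ≈ 0.471
P(tooling wear | evidence) ≈ 0.2574 / 0.6028 ≈ 0.427
P(mold flash | evidence) ≈ 0.0616 / 0.6028 ≈ 0.102
The largest is 0.471, so contamination is most probable.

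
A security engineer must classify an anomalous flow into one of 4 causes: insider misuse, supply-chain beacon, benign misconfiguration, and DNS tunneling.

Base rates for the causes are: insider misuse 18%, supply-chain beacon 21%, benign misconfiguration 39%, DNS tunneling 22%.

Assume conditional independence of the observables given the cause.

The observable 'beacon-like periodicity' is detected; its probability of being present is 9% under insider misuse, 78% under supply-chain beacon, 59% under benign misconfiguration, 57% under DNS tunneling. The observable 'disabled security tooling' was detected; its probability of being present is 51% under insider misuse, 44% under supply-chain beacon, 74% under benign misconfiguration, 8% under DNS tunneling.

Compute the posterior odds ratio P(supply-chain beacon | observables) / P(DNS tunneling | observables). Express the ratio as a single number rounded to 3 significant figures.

Unnormalized posterior weight (prior times the observable likelihoods) for each of the two hypotheses:
  supply-chain beacon: 0.21 × 0.78 × 0.44 = 0.072072
  DNS tunneling: 0.22 × 0.57 × 0.08 = 0.010032
Posterior odds = 0.072072 / 0.010032 ≈ 7.18.

7.18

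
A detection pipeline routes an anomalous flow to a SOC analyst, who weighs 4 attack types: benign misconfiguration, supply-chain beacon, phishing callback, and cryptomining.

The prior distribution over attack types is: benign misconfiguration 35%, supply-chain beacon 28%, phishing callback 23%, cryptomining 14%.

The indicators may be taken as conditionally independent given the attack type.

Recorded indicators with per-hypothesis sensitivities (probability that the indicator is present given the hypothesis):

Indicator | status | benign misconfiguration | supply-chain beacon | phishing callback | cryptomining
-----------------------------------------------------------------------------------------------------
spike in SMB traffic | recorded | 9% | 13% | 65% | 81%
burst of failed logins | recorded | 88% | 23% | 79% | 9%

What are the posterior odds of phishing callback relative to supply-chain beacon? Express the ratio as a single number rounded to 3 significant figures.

14.1

Posterior odds equal prior odds times the likelihood ratio; only the two competing hypotheses matter.
  phishing callback: 0.23 × 0.65 × 0.79 = 0.11811
  supply-chain beacon: 0.28 × 0.13 × 0.23 = 0.008372
Posterior odds = 0.11811 / 0.008372 ≈ 14.1.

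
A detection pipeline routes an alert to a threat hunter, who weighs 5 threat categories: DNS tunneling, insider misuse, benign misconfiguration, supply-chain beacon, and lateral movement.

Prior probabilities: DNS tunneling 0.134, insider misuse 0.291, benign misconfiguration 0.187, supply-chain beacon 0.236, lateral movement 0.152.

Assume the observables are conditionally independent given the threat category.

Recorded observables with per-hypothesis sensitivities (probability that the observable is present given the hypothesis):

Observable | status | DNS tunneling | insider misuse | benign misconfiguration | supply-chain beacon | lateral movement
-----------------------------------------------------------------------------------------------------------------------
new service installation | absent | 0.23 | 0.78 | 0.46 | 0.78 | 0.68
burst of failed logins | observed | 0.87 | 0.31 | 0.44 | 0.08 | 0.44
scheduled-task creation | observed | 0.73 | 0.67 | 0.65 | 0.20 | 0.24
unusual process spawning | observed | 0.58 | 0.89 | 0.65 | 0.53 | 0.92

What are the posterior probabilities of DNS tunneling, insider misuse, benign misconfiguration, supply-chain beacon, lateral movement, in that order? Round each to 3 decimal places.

0.515, 0.160, 0.254, 0.006, 0.064

By Bayes' rule with conditional independence, the unnormalized weight for each hypothesis is prior × ∏ likelihoods (using 1 − P(present | H) for each absent observable):
  DNS tunneling: 0.134 × (1 − 0.23) × 0.87 × 0.73 × 0.58 = 0.038007
  insider misuse: 0.291 × (1 − 0.78) × 0.31 × 0.67 × 0.89 = 0.011834
  benign misconfiguration: 0.187 × (1 − 0.46) × 0.44 × 0.65 × 0.65 = 0.018772
  supply-chain beacon: 0.236 × (1 − 0.78) × 0.08 × 0.20 × 0.53 = 0.00044028
  lateral movement: 0.152 × (1 − 0.68) × 0.44 × 0.24 × 0.92 = 0.0047255
The unnormalized weights sum to 0.073779.
P(DNS tunneling | evidence) = 0.038007 / 0.073779 ≈ 0.515
P(insider misuse | evidence) = 0.011834 / 0.073779 ≈ 0.160
P(benign misconfiguration | evidence) = 0.018772 / 0.073779 ≈ 0.254
P(supply-chain beacon | evidence) = 0.00044028 / 0.073779 ≈ 0.006
P(lateral movement | evidence) = 0.0047255 / 0.073779 ≈ 0.064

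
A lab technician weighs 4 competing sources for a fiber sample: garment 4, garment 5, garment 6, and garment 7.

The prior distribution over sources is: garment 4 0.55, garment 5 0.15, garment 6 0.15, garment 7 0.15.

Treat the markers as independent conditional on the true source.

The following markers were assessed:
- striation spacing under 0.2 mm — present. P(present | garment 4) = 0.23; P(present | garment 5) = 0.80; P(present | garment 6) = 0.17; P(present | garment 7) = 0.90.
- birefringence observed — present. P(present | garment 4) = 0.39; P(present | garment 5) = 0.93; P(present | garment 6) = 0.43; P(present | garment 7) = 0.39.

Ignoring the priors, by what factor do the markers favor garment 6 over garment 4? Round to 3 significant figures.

Joint likelihood of the marker pattern under each hypothesis:
  garment 6: 0.17 × 0.43 = 0.0731
  garment 4: 0.23 × 0.39 = 0.0897
Bayes factor = 0.0731 / 0.0897 ≈ 0.815

0.815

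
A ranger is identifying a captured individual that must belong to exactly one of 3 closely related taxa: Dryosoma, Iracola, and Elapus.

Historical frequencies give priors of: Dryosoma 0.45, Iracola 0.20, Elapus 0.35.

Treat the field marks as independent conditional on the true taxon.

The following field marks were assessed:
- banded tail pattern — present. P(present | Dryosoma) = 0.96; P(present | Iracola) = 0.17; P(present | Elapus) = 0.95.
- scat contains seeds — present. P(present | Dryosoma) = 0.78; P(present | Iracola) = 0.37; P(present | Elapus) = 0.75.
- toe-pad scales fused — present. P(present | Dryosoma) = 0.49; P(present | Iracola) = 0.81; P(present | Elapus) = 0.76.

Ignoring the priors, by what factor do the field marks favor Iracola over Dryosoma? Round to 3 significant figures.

The Bayes factor is the ratio of the joint likelihoods of the field mark pattern under the two hypotheses.
  Iracola: 0.17 × 0.37 × 0.81 = 0.050949
  Dryosoma: 0.96 × 0.78 × 0.49 = 0.36691
Bayes factor = 0.050949 / 0.36691 ≈ 0.139

0.139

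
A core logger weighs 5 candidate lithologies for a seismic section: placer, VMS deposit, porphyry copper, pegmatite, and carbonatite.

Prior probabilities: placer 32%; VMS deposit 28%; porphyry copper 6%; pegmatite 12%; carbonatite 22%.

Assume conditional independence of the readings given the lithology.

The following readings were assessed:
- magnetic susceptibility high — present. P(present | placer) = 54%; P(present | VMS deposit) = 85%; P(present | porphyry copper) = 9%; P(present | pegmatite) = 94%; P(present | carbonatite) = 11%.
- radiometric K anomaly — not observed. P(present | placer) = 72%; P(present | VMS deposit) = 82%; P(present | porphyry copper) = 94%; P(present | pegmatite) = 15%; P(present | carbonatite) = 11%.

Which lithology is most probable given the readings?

For each hypothesis, the unnormalized posterior weight is prior × product of the reading likelihoods (using 1 − P(present | H) for each absent reading):
  placer: 0.32 × 0.54 × (1 − 0.72) = 0.048384
  VMS deposit: 0.28 × 0.85 × (1 − 0.82) = 0.04284
  porphyry copper: 0.06 × 0.09 × (1 − 0.94) = 0.000324
  pegmatite: 0.12 × 0.94 × (1 − 0.15) = 0.09588
  carbonatite: 0.22 × 0.11 × (1 − 0.11) = 0.021538
Normalizing constant Z = 0.048384 + 0.04284 + 0.000324 + 0.09588 + 0.021538 = 0.20897.
P(placer | evidence) ≈ 0.048384 / 0.20897 ≈ 0.232
P(VMS deposit | evidence) ≈ 0.04284 / 0.20897 ≈ 0.205
P(porphyry copper | evidence) ≈ 0.000324 / 0.20897 ≈ 0.002
P(pegmatite | evidence) ≈ 0.09588 / 0.20897 ≈ 0.459
P(carbonatite | evidence) ≈ 0.021538 / 0.20897 ≈ 0.103
The largest is 0.459, so pegmatite is most probable.

pegmatite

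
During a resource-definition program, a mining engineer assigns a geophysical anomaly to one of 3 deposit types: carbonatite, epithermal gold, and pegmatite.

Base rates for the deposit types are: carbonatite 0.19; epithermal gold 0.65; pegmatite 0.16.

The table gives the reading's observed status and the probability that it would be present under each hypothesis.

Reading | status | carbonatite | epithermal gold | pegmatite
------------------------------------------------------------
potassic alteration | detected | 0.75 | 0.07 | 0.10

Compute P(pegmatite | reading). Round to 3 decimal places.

For each hypothesis, the unnormalized posterior weight is prior × likelihood:
  carbonatite: 0.19 × 0.75 = 0.1425
  epithermal gold: 0.65 × 0.07 = 0.0455
  pegmatite: 0.16 × 0.10 = 0.016
The unnormalized weights sum to 0.204.
P(pegmatite | evidence) = 0.016 / 0.204 ≈ 0.078.

0.078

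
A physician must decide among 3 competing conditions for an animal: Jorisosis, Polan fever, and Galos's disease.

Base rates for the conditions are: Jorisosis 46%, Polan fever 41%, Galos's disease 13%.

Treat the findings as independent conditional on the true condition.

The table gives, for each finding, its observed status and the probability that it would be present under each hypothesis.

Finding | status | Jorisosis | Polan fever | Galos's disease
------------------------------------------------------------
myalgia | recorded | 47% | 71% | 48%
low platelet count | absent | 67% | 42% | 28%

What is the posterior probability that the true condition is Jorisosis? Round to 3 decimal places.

Multiply each prior by the joint likelihood of the evidence pattern (using 1 − P(present | H) for each absent finding):
  Jorisosis: 0.46 × 0.47 × (1 − 0.67) = 0.071346
  Polan fever: 0.41 × 0.71 × (1 − 0.42) = 0.16884
  Galos's disease: 0.13 × 0.48 × (1 − 0.28) = 0.044928
Marginal likelihood of the evidence = 0.28511.
P(Jorisosis | evidence) = 0.071346 / 0.28511 ≈ 0.250.

0.250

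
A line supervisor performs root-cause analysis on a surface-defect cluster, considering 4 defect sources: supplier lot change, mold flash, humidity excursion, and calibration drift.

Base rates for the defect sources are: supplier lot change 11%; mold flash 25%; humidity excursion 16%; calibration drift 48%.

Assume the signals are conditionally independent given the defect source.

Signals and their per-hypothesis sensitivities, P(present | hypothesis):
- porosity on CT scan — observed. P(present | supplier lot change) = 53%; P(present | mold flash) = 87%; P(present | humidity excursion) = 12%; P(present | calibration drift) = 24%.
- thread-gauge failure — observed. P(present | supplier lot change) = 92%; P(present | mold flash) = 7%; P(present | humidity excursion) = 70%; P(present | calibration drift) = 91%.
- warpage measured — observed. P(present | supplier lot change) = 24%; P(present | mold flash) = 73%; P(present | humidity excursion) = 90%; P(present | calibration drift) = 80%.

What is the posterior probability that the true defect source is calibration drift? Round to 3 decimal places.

Multiply each prior by the joint likelihood of the signal pattern:
  supplier lot change: 0.11 × 0.53 × 0.92 × 0.24 = 0.012873
  mold flash: 0.25 × 0.87 × 0.07 × 0.73 = 0.011114
  humidity excursion: 0.16 × 0.12 × 0.70 × 0.90 = 0.012096
  calibration drift: 0.48 × 0.24 × 0.91 × 0.80 = 0.083866
Normalizing constant Z = 0.012873 + 0.011114 + 0.012096 + 0.083866 = 0.11995.
P(calibration drift | evidence) = 0.083866 / 0.11995 ≈ 0.699.

0.699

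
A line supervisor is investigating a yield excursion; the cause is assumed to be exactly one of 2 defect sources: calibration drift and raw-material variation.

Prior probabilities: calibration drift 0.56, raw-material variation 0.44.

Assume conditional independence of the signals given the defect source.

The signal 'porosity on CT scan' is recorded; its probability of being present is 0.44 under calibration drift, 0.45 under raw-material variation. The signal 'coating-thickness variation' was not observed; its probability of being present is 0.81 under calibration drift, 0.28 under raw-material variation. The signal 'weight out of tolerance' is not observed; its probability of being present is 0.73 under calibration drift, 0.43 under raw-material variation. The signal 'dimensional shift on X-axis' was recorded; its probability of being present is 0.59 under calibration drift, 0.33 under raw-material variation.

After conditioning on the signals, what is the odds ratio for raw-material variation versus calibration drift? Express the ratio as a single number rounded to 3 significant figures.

3.60

Posterior odds equal prior odds times the likelihood ratio; only the two competing hypotheses matter (using 1 − P(present | H) for each absent signal).
  raw-material variation: 0.44 × 0.45 × (1 − 0.28) × (1 − 0.43) × 0.33 = 0.026816
  calibration drift: 0.56 × 0.44 × (1 − 0.81) × (1 − 0.73) × 0.59 = 0.0074578
Odds(raw-material variation : calibration drift) = 0.026816 / 0.0074578 ≈ 3.60.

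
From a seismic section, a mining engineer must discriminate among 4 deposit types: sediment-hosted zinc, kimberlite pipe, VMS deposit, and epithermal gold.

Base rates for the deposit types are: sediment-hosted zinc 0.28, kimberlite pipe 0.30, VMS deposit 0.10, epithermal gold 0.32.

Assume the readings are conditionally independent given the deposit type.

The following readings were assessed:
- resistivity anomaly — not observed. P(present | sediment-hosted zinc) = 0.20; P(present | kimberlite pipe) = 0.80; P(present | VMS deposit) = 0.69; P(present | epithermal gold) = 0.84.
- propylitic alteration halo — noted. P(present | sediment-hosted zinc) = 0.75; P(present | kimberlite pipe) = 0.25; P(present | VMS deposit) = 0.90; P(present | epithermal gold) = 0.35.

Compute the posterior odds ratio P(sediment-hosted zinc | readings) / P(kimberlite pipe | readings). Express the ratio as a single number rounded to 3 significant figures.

11.2

Unnormalized posterior weight (prior times the reading likelihoods) for each of the two hypotheses (using 1 − P(present | H) for each absent reading):
  sediment-hosted zinc: 0.28 × (1 − 0.20) × 0.75 = 0.168
  kimberlite pipe: 0.30 × (1 − 0.80) × 0.25 = 0.015
Posterior odds = 0.168 / 0.015 ≈ 11.2.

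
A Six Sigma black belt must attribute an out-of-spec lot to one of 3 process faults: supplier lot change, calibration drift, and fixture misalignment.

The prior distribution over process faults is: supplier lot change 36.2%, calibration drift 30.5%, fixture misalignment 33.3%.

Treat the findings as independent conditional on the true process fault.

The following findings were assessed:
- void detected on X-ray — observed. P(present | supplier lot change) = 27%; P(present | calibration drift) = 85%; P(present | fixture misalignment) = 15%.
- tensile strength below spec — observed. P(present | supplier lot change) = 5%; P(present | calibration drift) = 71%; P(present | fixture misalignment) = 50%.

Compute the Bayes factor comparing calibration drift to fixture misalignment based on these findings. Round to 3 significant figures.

Take the product of per-finding likelihoods under each hypothesis, then divide.
  calibration drift: 0.85 × 0.71 = 0.6035
  fixture misalignment: 0.15 × 0.50 = 0.075
Bayes factor = 0.6035 / 0.075 ≈ 8.05

8.05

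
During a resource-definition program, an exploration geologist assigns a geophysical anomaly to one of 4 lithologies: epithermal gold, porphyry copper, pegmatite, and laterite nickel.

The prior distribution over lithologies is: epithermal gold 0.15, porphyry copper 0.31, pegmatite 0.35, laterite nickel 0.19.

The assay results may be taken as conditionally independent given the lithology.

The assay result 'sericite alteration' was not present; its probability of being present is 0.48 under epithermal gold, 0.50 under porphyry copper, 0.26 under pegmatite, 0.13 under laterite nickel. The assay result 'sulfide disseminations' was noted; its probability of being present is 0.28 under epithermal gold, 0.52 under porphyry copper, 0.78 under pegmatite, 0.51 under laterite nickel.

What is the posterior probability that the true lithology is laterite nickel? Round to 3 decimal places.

0.217

For each hypothesis, the unnormalized posterior weight is prior × product of the assay result likelihoods (using 1 − P(present | H) for each absent assay result):
  epithermal gold: 0.15 × (1 − 0.48) × 0.28 = 0.02184
  porphyry copper: 0.31 × (1 − 0.50) × 0.52 = 0.0806
  pegmatite: 0.35 × (1 − 0.26) × 0.78 = 0.20202
  laterite nickel: 0.19 × (1 − 0.13) × 0.51 = 0.084303
Marginal likelihood of the evidence = 0.38876.
P(laterite nickel | evidence) = 0.084303 / 0.38876 ≈ 0.217.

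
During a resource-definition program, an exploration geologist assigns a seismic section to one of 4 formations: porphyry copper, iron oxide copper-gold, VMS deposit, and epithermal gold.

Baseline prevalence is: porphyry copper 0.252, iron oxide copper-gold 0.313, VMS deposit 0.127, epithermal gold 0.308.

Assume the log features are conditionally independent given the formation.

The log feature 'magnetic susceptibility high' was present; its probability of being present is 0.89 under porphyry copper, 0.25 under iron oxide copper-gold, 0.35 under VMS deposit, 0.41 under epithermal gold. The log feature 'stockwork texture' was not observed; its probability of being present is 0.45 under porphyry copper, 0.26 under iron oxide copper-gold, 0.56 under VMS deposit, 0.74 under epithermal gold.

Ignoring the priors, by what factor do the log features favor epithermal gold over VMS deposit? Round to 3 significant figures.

The Bayes factor is the ratio of the joint likelihoods of the log feature pattern under the two hypotheses (using 1 − P(present | H) for each absent log feature).
  epithermal gold: 0.41 × (1 − 0.74) = 0.1066
  VMS deposit: 0.35 × (1 − 0.56) = 0.154
Bayes factor = 0.1066 / 0.154 ≈ 0.692

0.692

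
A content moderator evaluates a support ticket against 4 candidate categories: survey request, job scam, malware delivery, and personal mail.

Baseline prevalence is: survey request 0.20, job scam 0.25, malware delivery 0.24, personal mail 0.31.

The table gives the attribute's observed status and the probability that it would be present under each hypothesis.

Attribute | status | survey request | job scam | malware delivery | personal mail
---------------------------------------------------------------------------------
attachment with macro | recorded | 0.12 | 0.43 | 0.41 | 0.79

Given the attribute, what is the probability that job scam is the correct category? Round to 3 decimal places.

For each hypothesis, the unnormalized posterior weight is prior × likelihood:
  survey request: 0.20 × 0.12 = 0.024
  job scam: 0.25 × 0.43 = 0.1075
  malware delivery: 0.24 × 0.41 = 0.0984
  personal mail: 0.31 × 0.79 = 0.2449
Normalizing constant Z = 0.024 + 0.1075 + 0.0984 + 0.2449 = 0.4748.
P(job scam | evidence) = 0.1075 / 0.4748 ≈ 0.226.

0.226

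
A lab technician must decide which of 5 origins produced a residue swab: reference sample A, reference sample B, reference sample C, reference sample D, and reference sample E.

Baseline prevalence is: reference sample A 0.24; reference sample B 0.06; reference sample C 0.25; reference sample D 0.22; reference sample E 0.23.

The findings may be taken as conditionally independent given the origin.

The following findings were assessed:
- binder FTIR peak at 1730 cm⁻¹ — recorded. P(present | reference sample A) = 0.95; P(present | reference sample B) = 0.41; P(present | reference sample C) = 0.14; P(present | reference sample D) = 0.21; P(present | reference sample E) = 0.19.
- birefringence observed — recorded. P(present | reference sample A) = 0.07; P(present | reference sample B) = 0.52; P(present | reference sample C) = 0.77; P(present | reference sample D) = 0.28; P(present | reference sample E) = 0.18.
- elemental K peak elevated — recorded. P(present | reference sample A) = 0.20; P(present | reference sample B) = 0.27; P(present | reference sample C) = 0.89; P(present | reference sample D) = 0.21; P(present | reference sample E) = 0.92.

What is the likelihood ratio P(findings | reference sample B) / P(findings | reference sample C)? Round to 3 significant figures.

Take the product of per-finding likelihoods under each hypothesis, then divide.
  reference sample B: 0.41 × 0.52 × 0.27 = 0.057564
  reference sample C: 0.14 × 0.77 × 0.89 = 0.095942
Bayes factor = 0.057564 / 0.095942 ≈ 0.600

0.600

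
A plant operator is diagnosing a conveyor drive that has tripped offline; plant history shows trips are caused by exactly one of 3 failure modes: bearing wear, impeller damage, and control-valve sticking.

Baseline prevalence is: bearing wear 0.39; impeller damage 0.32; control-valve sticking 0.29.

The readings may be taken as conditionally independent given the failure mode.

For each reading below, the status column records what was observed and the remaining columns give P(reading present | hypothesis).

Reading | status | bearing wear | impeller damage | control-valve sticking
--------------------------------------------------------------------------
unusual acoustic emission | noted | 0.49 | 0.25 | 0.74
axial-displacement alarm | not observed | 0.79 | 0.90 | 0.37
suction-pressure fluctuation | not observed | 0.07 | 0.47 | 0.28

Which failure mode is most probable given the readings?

Multiply each prior by the joint likelihood of the reading pattern (using 1 − P(present | H) for each absent reading):
  bearing wear: 0.39 × 0.49 × (1 − 0.79) × (1 − 0.07) = 0.037322
  impeller damage: 0.32 × 0.25 × (1 − 0.90) × (1 − 0.47) = 0.00424
  control-valve sticking: 0.29 × 0.74 × (1 − 0.37) × (1 − 0.28) = 0.097343
Normalizing constant Z = 0.037322 + 0.00424 + 0.097343 = 0.1389.
P(bearing wear | evidence) ≈ 0.037322 / 0.1389 ≈ 0.269
P(impeller damage | evidence) ≈ 0.00424 / 0.1389 ≈ 0.031
P(control-valve sticking | evidence) ≈ 0.097343 / 0.1389 ≈ 0.701
The largest is 0.701, so control-valve sticking is most probable.

control-valve sticking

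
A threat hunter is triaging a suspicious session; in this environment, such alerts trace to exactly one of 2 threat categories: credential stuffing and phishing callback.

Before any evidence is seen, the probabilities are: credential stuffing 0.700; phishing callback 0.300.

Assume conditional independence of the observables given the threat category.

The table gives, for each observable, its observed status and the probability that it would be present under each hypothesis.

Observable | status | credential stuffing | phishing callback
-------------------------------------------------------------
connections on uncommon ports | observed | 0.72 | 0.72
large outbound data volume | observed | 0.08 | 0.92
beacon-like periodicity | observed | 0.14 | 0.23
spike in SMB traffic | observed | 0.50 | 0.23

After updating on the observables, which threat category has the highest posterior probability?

phishing callback

Multiply each prior by the joint likelihood of the observable pattern:
  credential stuffing: 0.700 × 0.72 × 0.08 × 0.14 × 0.50 = 0.0028224
  phishing callback: 0.300 × 0.72 × 0.92 × 0.23 × 0.23 = 0.010512
The unnormalized weights sum to 0.013335.
P(credential stuffing | evidence) ≈ 0.0028224 / 0.013335 ≈ 0.212
P(phishing callback | evidence) ≈ 0.010512 / 0.013335 ≈ 0.788
The largest is 0.788, so phishing callback is most probable.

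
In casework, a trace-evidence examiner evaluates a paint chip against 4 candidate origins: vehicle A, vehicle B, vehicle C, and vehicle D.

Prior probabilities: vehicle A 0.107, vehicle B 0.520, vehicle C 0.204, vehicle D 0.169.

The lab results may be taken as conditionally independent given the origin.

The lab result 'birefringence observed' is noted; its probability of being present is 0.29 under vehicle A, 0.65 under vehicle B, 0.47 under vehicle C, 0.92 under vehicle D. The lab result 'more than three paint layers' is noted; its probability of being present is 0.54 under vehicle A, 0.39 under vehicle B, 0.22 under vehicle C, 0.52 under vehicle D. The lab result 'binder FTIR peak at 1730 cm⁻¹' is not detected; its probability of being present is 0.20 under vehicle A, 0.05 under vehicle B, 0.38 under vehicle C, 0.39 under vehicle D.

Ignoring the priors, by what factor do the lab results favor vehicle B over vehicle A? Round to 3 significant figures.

Take the product of per-lab result likelihoods under each hypothesis (using 1 − P(present | H) for each absent lab result), then divide.
  vehicle B: 0.65 × 0.39 × (1 − 0.05) = 0.24082
  vehicle A: 0.29 × 0.54 × (1 − 0.20) = 0.12528
Bayes factor = 0.24082 / 0.12528 ≈ 1.92

1.92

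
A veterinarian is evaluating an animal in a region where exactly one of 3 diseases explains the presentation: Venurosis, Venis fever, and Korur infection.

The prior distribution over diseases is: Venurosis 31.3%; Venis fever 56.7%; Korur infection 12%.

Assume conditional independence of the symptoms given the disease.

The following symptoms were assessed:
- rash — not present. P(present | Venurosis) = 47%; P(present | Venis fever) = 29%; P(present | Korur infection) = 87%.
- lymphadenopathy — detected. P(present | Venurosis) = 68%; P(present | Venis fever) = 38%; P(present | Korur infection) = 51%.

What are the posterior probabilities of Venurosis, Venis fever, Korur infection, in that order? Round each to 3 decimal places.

For each hypothesis, the unnormalized posterior weight is prior × product of the symptom likelihoods (using 1 − P(present | H) for each absent symptom):
  Venurosis: 0.313 × (1 − 0.47) × 0.68 = 0.11281
  Venis fever: 0.567 × (1 − 0.29) × 0.38 = 0.15298
  Korur infection: 0.120 × (1 − 0.87) × 0.51 = 0.007956
Marginal likelihood of the evidence = 0.27374.
P(Venurosis | evidence) = 0.11281 / 0.27374 ≈ 0.412
P(Venis fever | evidence) = 0.15298 / 0.27374 ≈ 0.559
P(Korur infection | evidence) = 0.007956 / 0.27374 ≈ 0.029

0.412, 0.559, 0.029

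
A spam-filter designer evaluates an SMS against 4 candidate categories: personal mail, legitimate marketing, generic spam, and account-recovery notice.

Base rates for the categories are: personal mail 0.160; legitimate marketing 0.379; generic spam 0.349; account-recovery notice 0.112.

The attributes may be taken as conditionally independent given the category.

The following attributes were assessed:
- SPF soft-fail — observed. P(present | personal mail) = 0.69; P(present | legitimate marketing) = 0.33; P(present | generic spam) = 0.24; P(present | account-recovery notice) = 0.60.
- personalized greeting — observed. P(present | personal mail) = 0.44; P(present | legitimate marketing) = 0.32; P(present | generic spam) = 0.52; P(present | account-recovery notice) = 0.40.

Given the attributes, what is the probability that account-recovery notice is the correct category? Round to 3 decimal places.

Multiply each prior by the joint likelihood of the attribute pattern:
  personal mail: 0.160 × 0.69 × 0.44 = 0.048576
  legitimate marketing: 0.379 × 0.33 × 0.32 = 0.040022
  generic spam: 0.349 × 0.24 × 0.52 = 0.043555
  account-recovery notice: 0.112 × 0.60 × 0.40 = 0.02688
The unnormalized weights sum to 0.15903.
P(account-recovery notice | evidence) = 0.02688 / 0.15903 ≈ 0.169.

0.169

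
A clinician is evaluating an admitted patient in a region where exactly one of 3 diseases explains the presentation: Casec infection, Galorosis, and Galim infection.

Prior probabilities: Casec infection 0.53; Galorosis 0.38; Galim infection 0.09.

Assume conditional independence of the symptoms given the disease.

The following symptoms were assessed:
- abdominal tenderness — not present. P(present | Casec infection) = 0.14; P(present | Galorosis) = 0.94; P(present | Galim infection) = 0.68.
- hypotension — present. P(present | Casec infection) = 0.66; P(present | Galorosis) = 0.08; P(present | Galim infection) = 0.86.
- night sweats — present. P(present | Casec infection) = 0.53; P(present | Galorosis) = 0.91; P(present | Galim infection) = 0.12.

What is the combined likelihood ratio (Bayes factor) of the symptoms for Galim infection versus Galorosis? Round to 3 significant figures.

7.56

Take the product of per-symptom likelihoods under each hypothesis (using 1 − P(present | H) for each absent symptom), then divide.
  Galim infection: (1 − 0.68) × 0.86 × 0.12 = 0.033024
  Galorosis: (1 − 0.94) × 0.08 × 0.91 = 0.004368
Bayes factor = 0.033024 / 0.004368 ≈ 7.56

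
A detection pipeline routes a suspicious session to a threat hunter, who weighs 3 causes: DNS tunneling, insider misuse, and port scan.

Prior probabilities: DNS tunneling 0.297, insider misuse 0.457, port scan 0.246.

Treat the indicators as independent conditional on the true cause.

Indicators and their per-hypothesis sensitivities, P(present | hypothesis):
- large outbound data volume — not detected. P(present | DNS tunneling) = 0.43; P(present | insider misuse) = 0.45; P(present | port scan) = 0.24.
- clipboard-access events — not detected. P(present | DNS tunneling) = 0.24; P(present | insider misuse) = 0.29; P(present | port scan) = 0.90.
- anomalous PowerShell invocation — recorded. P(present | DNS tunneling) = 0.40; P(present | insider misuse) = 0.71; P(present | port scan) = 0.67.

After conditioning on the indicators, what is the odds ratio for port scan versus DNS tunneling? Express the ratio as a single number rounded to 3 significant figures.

0.243

Unnormalized posterior weight (prior times the indicator likelihoods) for each of the two hypotheses (using 1 − P(present | H) for each absent indicator):
  port scan: 0.246 × (1 − 0.24) × (1 − 0.90) × 0.67 = 0.012526
  DNS tunneling: 0.297 × (1 − 0.43) × (1 − 0.24) × 0.40 = 0.051464
Posterior odds = 0.012526 / 0.051464 ≈ 0.243.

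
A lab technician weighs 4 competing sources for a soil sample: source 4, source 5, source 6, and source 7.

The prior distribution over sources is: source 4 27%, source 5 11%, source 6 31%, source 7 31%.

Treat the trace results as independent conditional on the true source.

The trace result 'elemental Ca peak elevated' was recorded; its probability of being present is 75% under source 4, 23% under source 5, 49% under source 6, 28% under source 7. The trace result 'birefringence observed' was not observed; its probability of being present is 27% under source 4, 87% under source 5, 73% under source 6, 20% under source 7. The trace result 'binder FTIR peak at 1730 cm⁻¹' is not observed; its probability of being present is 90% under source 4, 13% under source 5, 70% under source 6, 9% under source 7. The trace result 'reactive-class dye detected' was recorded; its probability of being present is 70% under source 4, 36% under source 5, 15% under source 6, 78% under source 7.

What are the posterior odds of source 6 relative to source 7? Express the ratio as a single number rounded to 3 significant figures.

Unnormalized posterior weight (prior times the trace result likelihoods) for each of the two hypotheses (using 1 − P(present | H) for each absent trace result):
  source 6: 0.31 × 0.49 × (1 − 0.73) × (1 − 0.70) × 0.15 = 0.0018456
  source 7: 0.31 × 0.28 × (1 − 0.20) × (1 − 0.09) × 0.78 = 0.049289
Odds(source 6 : source 7) = 0.0018456 / 0.049289 ≈ 0.0374.

0.0374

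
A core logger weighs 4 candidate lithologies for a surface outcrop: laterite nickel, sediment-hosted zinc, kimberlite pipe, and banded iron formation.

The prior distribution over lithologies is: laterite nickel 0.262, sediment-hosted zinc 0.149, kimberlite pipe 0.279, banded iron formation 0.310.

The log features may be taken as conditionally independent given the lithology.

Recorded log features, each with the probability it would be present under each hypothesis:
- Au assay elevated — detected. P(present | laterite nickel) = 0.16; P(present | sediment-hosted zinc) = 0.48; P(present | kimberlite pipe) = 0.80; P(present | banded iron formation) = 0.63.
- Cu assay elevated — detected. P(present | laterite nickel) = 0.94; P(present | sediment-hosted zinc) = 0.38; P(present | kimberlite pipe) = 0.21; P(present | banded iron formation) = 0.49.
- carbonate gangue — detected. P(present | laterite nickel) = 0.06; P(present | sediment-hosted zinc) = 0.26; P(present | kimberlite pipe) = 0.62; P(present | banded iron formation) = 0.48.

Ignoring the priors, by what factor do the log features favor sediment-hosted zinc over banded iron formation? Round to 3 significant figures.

0.320

The Bayes factor is the ratio of the joint likelihoods of the log feature pattern under the two hypotheses.
  sediment-hosted zinc: 0.48 × 0.38 × 0.26 = 0.047424
  banded iron formation: 0.63 × 0.49 × 0.48 = 0.14818
Bayes factor = 0.047424 / 0.14818 ≈ 0.320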